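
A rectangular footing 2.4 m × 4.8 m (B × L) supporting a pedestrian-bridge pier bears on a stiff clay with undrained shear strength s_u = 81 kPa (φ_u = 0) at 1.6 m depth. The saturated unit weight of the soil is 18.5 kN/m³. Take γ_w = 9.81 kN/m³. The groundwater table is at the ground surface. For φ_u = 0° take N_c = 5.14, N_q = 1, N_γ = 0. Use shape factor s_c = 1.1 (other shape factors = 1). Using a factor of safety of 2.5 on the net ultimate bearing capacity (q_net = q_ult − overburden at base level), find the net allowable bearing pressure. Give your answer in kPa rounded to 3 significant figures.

γ' = 18.5 − 9.81 = 8.69 kN/m³ (submerged throughout). q = 8.69 × 1.6 = 13.904 kPa.
c·N_c·s_c = 81 × 5.14 × 1.1 = 457.97 kPa
q·N_q = 13.904 × 1 = 13.904 kPa
q_ult = 457.97 + 13.904 = 471.88 kPa.
q_net = 471.88 − 13.904 = 457.97 kPa.
q_all(net) = 457.97 / 2.5 = 183.19 kPa.

q_all(net) ≈ 183 kPa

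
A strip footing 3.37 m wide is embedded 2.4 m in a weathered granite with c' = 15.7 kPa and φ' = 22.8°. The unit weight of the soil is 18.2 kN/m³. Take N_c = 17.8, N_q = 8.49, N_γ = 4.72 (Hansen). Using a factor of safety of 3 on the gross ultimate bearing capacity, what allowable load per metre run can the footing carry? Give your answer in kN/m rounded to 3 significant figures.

q = γ·D_f = 18.2 × 2.4 = 43.68 kPa.
c·N_c = 15.7 × 17.8 = 279.46 kPa
q·N_q = 43.68 × 8.49 = 370.84 kPa
0.5·γ·B·N_γ = 0.5 × 18.2 × 3.37 × 4.72 = 144.75 kPa
q_ult = 279.46 + 370.84 + 144.75 = 795.05 kPa.
Gross allowable pressure q_all = 795.05 / 3 = 265.02 kPa.
Allowable wall load = q_all × B = 265.02 × 3.37 = 893.11 kN per metre run.

≈ 893 kN/m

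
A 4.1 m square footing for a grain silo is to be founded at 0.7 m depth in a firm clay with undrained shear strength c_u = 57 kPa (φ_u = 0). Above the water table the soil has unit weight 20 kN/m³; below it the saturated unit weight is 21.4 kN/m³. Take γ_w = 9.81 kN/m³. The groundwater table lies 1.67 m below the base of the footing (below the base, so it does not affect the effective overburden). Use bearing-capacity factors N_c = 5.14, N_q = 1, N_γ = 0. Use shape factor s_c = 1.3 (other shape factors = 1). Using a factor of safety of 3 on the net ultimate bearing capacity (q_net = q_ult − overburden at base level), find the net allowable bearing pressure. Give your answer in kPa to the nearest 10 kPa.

Overburden at base level: q = 20 × 0.7 = 14 kPa.
Cohesion term c·N_c·s_c = 57 × 5.14 × 1.3 = 380.87 kPa; surcharge term q·N_q = 14 × 1 = 14 kPa.
q_ult = 380.87 + 14 = 394.87 kPa.
q_net = 394.87 − 14 = 380.87 kPa.
q_all(net) = 380.87 / 3 = 126.96 kPa.

q_all(net) ≈ 130 kPa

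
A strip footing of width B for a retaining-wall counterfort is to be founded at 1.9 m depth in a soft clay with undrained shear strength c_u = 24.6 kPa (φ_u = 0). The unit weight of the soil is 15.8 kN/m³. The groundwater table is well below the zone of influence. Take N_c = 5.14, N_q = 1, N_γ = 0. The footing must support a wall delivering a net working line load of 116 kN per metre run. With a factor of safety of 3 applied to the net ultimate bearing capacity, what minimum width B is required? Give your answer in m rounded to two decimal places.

B = 2.75 m

q = γ·D_f = 15.8 × 1.9 = 30.02 kPa.
c·N_c = 24.6 × 5.14 = 126.44 kPa
q·N_q = 30.02 × 1 = 30.02 kPa
q_ult = 126.44 + 30.02 = 156.46 kPa.
For φ = 0 the ½γBN_γ term vanishes, so q_ult is independent of B. q_net = 156.46 − 30.02 = 126.44 kPa; q_all(net) = 126.44/3 = 42.148 kPa.
Required width B = w / q_all(net) = 116 / 42.148 = 2.752 m.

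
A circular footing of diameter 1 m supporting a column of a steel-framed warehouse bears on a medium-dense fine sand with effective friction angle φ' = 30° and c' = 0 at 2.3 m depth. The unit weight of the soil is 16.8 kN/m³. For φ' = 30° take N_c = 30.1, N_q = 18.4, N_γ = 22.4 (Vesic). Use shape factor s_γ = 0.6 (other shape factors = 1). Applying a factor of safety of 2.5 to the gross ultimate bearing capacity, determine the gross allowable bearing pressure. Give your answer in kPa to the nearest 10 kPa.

Effective surcharge at the founding depth q = γ·D_f = 16.8 × 2.3 = 38.64 kPa.
q_ult = q·N_q + 0.5·γ·B·N_γ·s_γ
     = 38.64 × 18.4 + 0.5 × 16.8 × 1 × 22.4 × 0.6
     = 710.98 + 112.9 = 823.87 kPa.
q_all = q_ult / FS = 823.87 / 2.5 = 329.55 kPa.

q_all ≈ 330 kPa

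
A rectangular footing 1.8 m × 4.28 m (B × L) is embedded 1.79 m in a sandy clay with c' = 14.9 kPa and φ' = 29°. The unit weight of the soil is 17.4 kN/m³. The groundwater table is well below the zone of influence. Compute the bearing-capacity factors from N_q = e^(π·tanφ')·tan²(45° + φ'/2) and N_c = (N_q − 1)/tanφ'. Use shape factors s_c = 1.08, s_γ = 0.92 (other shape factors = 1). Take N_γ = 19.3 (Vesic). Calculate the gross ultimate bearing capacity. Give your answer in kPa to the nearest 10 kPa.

tan29° = 0.5543, so N_q = e^(π×0.5543)·tan²(59.5°) = 5.705 × 2.882 = 16.44.
N_c = (16.44 − 1)/tan29° = 27.86.
q = γ·D_f = 17.4 × 1.79 = 31.146 kPa.
c·N_c·s_c = 14.9 × 27.86 × 1.08 = 448.33 kPa
q·N_q = 31.146 × 16.443 = 512.14 kPa
0.5·γ·B·N_γ·s_γ = 0.5 × 17.4 × 1.8 × 19.3 × 0.92 = 278.06 kPa
q_ult = 448.33 + 512.14 + 278.06 = 1238.5 kPa.

q_ult ≈ 1240 kPa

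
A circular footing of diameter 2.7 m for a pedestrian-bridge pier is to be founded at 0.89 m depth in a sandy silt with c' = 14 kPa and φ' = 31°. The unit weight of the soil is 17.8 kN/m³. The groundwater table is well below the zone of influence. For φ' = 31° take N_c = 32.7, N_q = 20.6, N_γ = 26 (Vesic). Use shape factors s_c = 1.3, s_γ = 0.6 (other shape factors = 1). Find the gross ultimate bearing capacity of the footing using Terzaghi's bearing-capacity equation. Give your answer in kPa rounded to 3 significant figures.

q_ult ≈ 1300 kPa

q = γ·D_f = 17.8 × 0.89 = 15.842 kPa.
c·N_c·s_c = 14 × 32.7 × 1.3 = 595.14 kPa
q·N_q = 15.842 × 20.6 = 326.35 kPa
0.5·γ·B·N_γ·s_γ = 0.5 × 17.8 × 2.7 × 26 × 0.6 = 374.87 kPa
q_ult = 595.14 + 326.35 + 374.87 = 1296.4 kPa.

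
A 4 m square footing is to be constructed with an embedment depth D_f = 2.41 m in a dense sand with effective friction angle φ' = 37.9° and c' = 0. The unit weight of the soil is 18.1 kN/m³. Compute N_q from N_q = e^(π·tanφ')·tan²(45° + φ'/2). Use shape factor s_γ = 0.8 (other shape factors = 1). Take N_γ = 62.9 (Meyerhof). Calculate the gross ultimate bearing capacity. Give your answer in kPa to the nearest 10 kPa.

q_ult ≈ 3930 kPa

tan37.9° = 0.7785, so N_q = e^(π×0.7785)·tan²(63.95°) = 11.538 × 4.185 = 48.29.
q = γ·D_f = 18.1 × 2.41 = 43.621 kPa.
q·N_q = 43.621 × 48.289 = 2106.4 kPa
0.5·γ·B·N_γ·s_γ = 0.5 × 18.1 × 4 × 62.9 × 0.8 = 1821.6 kPa
q_ult = 2106.4 + 1821.6 = 3928 kPa.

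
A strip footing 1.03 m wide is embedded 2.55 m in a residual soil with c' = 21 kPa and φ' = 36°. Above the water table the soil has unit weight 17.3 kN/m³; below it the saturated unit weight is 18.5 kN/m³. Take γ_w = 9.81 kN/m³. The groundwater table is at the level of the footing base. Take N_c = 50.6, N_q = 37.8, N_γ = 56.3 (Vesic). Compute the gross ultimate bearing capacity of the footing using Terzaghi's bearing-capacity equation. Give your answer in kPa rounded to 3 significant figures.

q = γ·D_f = 17.3 × 2.55 = 44.115 kPa.
For the ½γBN_γ term take γ' = 18.5 − 9.81 = 8.69 kN/m³ (soil below base is submerged).
c·N_c = 21 × 50.6 = 1062.6 kPa
q·N_q = 44.115 × 37.8 = 1667.5 kPa
0.5·γ·B·N_γ = 0.5 × 8.69 × 1.03 × 56.3 = 251.96 kPa
q_ult = 1062.6 + 1667.5 + 251.96 = 2982.1 kPa.

q_ult ≈ 2980 kPa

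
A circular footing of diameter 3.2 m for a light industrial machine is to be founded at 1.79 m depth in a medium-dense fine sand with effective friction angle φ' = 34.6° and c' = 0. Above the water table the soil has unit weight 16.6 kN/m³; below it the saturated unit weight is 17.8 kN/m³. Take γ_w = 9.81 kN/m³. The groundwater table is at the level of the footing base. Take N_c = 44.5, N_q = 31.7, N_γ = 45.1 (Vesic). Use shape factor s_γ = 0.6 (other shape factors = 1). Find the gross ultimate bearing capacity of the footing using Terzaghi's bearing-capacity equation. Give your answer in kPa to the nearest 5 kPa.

Effective surcharge at the founding depth q = γ·D_f = 16.6 × 1.79 = 29.714 kPa.
The water table coincides with the base, so in the self-weight term γ → γ' = 7.99 kN/m³.
q_ult = q·N_q + 0.5·γ·B·N_γ·s_γ
     = 29.714 × 31.7 + 0.5 × 7.99 × 3.2 × 45.1 × 0.6
     = 941.93 + 345.94 = 1287.9 kPa.

q_ult ≈ 1290 kPa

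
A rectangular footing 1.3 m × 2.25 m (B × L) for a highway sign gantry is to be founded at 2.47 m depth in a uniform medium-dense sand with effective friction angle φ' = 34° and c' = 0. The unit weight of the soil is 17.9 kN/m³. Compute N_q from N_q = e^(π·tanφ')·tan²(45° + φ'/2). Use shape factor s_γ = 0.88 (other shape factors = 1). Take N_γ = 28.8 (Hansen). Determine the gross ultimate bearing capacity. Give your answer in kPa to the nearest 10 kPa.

q_ult ≈ 1600 kPa

tan34° = 0.6745, so N_q = e^(π×0.6745)·tan²(62°) = 8.323 × 3.537 = 29.44.
q = γ·D_f = 17.9 × 2.47 = 44.213 kPa.
q·N_q = 44.213 × 29.44 = 1301.6 kPa
0.5·γ·B·N_γ·s_γ = 0.5 × 17.9 × 1.3 × 28.8 × 0.88 = 294.88 kPa
q_ult = 1301.6 + 294.88 = 1596.5 kPa.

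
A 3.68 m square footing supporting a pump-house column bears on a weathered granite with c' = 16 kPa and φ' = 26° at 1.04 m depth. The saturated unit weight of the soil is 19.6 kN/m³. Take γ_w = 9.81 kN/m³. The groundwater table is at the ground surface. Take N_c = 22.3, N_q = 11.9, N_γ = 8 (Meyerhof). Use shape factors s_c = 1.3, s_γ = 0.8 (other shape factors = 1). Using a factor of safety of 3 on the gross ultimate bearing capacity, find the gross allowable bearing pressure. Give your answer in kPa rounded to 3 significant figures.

With the water table at the surface the whole profile is submerged: γ' = 19.6 − 9.81 = 9.79 kN/m³, so q = γ'·D_f = 10.182 kPa; the same γ' applies in the ½γBN_γ term.
q_ult = c·N_c·s_c + q·N_q + 0.5·γ·B·N_γ·s_γ
     = 16 × 22.3 × 1.3 + 10.182 × 11.9 + 0.5 × 9.79 × 3.68 × 8 × 0.8
     = 463.84 + 121.16 + 115.29 = 700.29 kPa.
q_all = 700.29 / 3 = 233.43 kPa.

q_all ≈ 233 kPa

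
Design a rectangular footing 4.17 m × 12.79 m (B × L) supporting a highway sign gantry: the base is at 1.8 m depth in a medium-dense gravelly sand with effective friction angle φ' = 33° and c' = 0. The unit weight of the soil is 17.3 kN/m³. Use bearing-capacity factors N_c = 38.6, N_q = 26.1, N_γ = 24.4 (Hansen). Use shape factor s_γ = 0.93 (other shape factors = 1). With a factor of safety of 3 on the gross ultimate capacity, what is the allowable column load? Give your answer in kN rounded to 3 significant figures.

Overburden at base level: q = 17.3 × 1.8 = 31.14 kPa.
Surcharge term q·N_q = 31.14 × 26.1 = 812.75 kPa; self-weight term 0.5·γ·B·N_γ·s_γ = 0.5 × 17.3 × 4.17 × 24.4 × 0.93 = 818.51 kPa.
q_ult = 812.75 + 818.51 = 1631.3 kPa.
Gross allowable pressure q_all = 1631.3 / 3 = 543.76 kPa.
Footing area = 53.3343 m², so allowable column load = 543.76 × 53.3343 = 29001 kN.

P_all ≈ 29000 kN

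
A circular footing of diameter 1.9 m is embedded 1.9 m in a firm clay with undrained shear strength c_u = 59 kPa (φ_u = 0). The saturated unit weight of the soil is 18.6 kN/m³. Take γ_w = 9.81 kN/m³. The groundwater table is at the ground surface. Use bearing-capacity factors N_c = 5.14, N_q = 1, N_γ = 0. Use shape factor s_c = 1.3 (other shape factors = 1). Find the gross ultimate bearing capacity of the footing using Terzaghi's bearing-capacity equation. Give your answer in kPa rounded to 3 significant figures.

q_ult ≈ 411 kPa

γ' = 18.6 − 9.81 = 8.79 kN/m³ (submerged throughout). q = 8.79 × 1.9 = 16.701 kPa.
c·N_c·s_c = 59 × 5.14 × 1.3 = 394.24 kPa
q·N_q = 16.701 × 1 = 16.701 kPa
q_ult = 394.24 + 16.701 = 410.94 kPa.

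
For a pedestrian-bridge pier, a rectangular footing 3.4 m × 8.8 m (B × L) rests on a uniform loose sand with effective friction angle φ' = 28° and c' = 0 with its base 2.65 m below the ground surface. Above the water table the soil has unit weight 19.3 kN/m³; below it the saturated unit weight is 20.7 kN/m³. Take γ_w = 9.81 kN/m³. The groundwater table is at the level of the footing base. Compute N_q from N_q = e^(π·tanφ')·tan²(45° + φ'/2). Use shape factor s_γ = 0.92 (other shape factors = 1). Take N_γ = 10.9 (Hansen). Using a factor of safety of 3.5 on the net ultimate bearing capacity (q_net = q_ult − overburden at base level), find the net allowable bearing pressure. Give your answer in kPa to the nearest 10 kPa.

q_all(net) ≈ 250 kPa

N_q = e^(π·tan28°)·tan²(59°) = 14.72.
Overburden at base level: q = 19.3 × 2.65 = 51.145 kPa.
Below the base the soil is submerged, so the ½γBN_γ term uses γ' = 20.7 − 9.81 = 10.89 kN/m³.
Surcharge term q·N_q = 51.145 × 14.72 = 752.85 kPa; self-weight term 0.5·γ·B·N_γ·s_γ = 0.5 × 10.89 × 3.4 × 10.9 × 0.92 = 185.65 kPa.
q_ult = 752.85 + 185.65 = 938.5 kPa.
q_net = 938.5 − 51.145 = 887.35 kPa.
q_all(net) = 887.35 / 3.5 = 253.53 kPa.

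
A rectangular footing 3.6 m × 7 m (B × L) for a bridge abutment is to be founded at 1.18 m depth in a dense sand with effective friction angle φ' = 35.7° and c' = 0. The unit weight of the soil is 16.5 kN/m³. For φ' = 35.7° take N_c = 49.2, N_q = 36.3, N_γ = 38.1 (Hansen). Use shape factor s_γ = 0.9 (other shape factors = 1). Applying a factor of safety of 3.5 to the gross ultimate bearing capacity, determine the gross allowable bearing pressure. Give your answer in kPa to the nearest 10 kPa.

q_all ≈ 490 kPa

Effective surcharge at the founding depth q = γ·D_f = 16.5 × 1.18 = 19.47 kPa.
q_ult = q·N_q + 0.5·γ·B·N_γ·s_γ
     = 19.47 × 36.3 + 0.5 × 16.5 × 3.6 × 38.1 × 0.9
     = 706.76 + 1018.4 = 1725.2 kPa.
q_all = q_ult / FS = 1725.2 / 3.5 = 492.91 kPa.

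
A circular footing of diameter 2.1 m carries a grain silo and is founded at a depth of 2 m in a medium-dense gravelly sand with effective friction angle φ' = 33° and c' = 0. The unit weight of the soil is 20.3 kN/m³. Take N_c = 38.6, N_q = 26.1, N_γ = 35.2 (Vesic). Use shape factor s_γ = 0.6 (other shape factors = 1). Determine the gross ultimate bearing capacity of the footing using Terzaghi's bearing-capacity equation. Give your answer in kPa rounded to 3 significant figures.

Effective surcharge at the founding depth q = γ·D_f = 20.3 × 2 = 40.6 kPa.
q_ult = q·N_q + 0.5·γ·B·N_γ·s_γ
     = 40.6 × 26.1 + 0.5 × 20.3 × 2.1 × 35.2 × 0.6
     = 1059.7 + 450.17 = 1509.8 kPa.

q_ult ≈ 1510 kPa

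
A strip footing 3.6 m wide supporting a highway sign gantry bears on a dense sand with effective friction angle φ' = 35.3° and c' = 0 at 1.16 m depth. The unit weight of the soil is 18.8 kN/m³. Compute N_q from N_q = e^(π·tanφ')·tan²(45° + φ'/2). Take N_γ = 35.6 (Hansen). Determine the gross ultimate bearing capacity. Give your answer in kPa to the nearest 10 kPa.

tan35.3° = 0.708, so N_q = e^(π×0.708)·tan²(62.65°) = 9.248 × 3.738 = 34.57.
Overburden at base level: q = 18.8 × 1.16 = 21.808 kPa.
Surcharge term q·N_q = 21.808 × 34.565 = 753.8 kPa; self-weight term 0.5·γ·B·N_γ = 0.5 × 18.8 × 3.6 × 35.6 = 1204.7 kPa.
q_ult = 753.8 + 1204.7 = 1958.5 kPa.

q_ult ≈ 1960 kPa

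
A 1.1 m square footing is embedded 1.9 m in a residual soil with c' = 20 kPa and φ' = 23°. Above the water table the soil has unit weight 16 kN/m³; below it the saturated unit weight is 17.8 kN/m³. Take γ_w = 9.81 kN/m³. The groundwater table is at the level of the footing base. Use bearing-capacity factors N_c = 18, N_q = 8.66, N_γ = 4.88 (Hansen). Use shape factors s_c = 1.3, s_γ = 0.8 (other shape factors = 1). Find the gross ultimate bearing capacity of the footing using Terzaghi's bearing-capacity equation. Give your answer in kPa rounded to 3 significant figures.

q_ult ≈ 748 kPa

q = γ·D_f = 16 × 1.9 = 30.4 kPa.
For the ½γBN_γ term take γ' = 17.8 − 9.81 = 7.99 kN/m³ (soil below base is submerged).
c·N_c·s_c = 20 × 18 × 1.3 = 468 kPa
q·N_q = 30.4 × 8.66 = 263.26 kPa
0.5·γ·B·N_γ·s_γ = 0.5 × 7.99 × 1.1 × 4.88 × 0.8 = 17.156 kPa
q_ult = 468 + 263.26 + 17.156 = 748.42 kPa.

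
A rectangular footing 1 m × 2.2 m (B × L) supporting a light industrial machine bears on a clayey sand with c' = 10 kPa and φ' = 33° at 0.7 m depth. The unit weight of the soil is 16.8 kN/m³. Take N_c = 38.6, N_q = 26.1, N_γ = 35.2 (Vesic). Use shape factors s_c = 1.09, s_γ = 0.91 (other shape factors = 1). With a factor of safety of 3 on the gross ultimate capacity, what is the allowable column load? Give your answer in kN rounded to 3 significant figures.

Effective surcharge at the founding depth q = γ·D_f = 16.8 × 0.7 = 11.76 kPa.
q_ult = c·N_c·s_c + q·N_q + 0.5·γ·B·N_γ·s_γ
     = 10 × 38.6 × 1.09 + 11.76 × 26.1 + 0.5 × 16.8 × 1 × 35.2 × 0.91
     = 420.74 + 306.94 + 269.07 = 996.74 kPa.
Gross allowable pressure q_all = 996.74 / 3 = 332.25 kPa.
Footing area = 2.2 m², so allowable column load = 332.25 × 2.2 = 730.95 kN.

P_all ≈ 731 kN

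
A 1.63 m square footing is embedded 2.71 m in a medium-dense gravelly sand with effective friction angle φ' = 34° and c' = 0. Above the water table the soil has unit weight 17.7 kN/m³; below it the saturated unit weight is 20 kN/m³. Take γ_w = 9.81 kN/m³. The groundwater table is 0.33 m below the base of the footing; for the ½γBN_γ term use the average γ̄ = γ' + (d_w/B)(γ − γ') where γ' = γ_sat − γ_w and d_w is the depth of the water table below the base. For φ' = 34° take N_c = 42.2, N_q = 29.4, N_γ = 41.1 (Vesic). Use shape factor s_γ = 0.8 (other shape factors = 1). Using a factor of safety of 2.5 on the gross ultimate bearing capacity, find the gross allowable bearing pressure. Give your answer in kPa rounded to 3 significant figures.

q_all ≈ 690 kPa

Overburden at base level: q = 17.7 × 2.71 = 47.967 kPa.
The water table is 0.33 m below the base (< B = 1.63 m), so the ½γBN_γ term uses γ̄ = γ' + (d_w/B)(γ − γ') = 10.19 + (0.33/1.63)(17.7 − 10.19) = 11.71 kN/m³.
Surcharge term q·N_q = 47.967 × 29.4 = 1410.2 kPa; self-weight term 0.5·γ·B·N_γ·s_γ = 0.5 × 11.71 × 1.63 × 41.1 × 0.8 = 313.81 kPa.
q_ult = 1410.2 + 313.81 = 1724 kPa.
q_all = 1724 / 2.5 = 689.61 kPa.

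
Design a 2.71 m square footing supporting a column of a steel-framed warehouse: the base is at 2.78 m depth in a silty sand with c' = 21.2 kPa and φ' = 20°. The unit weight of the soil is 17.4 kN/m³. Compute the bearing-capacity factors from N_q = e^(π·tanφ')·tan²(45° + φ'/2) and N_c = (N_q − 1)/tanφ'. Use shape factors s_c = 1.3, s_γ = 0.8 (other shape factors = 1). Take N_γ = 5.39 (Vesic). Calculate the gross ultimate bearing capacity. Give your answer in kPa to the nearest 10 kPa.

tan20° = 0.364, so N_q = e^(π×0.364)·tan²(55°) = 3.138 × 2.04 = 6.4.
N_c = (6.4 − 1)/tan20° = 14.83.
Overburden at base level: q = 17.4 × 2.78 = 48.372 kPa.
Cohesion term c·N_c·s_c = 21.2 × 14.835 × 1.3 = 408.84 kPa; surcharge term q·N_q = 48.372 × 6.3994 = 309.55 kPa; self-weight term 0.5·γ·B·N_γ·s_γ = 0.5 × 17.4 × 2.71 × 5.39 × 0.8 = 101.66 kPa.
q_ult = 408.84 + 309.55 + 101.66 = 820.06 kPa.

q_ult ≈ 820 kPa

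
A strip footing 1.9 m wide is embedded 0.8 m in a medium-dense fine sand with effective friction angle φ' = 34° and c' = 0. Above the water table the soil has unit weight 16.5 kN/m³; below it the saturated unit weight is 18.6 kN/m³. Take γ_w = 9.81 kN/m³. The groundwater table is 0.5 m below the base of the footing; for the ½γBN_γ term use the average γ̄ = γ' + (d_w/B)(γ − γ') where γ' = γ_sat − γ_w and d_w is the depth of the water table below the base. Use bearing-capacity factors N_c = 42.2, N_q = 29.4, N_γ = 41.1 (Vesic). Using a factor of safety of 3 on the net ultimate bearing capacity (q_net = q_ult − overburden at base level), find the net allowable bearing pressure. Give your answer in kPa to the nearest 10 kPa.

Effective surcharge at the founding depth q = γ·D_f = 16.5 × 0.8 = 13.2 kPa.
With d_w = 0.5 m < B, γ̄ = 8.79 + (0.5/1.9) × (16.5 − 8.79) = 10.819 kN/m³.
q_ult = q·N_q + 0.5·γ·B·N_γ
     = 13.2 × 29.4 + 0.5 × 10.819 × 1.9 × 41.1
     = 388.08 + 422.43 = 810.51 kPa.
q_net = 810.51 − 13.2 = 797.31 kPa.
q_all(net) = 797.31 / 3 = 265.77 kPa.

q_all(net) ≈ 270 kPa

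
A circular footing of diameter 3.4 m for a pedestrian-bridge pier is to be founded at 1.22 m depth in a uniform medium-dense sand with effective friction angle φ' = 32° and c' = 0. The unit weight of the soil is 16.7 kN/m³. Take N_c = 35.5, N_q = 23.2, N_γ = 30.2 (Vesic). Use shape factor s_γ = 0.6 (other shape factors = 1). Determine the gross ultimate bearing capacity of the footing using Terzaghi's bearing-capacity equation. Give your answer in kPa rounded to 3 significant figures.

Effective surcharge at the founding depth q = γ·D_f = 16.7 × 1.22 = 20.374 kPa.
q_ult = q·N_q + 0.5·γ·B·N_γ·s_γ
     = 20.374 × 23.2 + 0.5 × 16.7 × 3.4 × 30.2 × 0.6
     = 472.68 + 514.43 = 987.1 kPa.

q_ult ≈ 987 kPa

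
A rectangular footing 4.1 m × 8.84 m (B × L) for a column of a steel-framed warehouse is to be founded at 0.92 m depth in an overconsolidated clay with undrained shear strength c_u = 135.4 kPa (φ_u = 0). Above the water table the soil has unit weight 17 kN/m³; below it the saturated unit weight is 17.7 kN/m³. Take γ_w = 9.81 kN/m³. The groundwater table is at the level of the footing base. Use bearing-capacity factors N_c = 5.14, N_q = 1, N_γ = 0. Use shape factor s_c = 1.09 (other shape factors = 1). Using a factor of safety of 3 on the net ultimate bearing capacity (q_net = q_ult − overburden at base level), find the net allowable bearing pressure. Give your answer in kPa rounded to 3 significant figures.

Effective surcharge at the founding depth q = γ·D_f = 17 × 0.92 = 15.64 kPa.
q_ult = c·N_c·s_c + q·N_q
     = 135.4 × 5.14 × 1.09 + 15.64 × 1
     = 758.59 + 15.64 = 774.23 kPa.
q_net = 774.23 − 15.64 = 758.59 kPa.
q_all(net) = 758.59 / 3 = 252.86 kPa.

q_all(net) ≈ 253 kPa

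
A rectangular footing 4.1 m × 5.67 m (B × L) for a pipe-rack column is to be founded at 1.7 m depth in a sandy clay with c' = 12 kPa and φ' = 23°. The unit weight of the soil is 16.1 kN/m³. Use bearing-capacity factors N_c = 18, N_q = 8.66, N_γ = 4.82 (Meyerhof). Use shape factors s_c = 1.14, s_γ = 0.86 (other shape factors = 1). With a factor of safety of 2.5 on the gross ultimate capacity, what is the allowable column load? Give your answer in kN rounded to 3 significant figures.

P_all ≈ 5770 kN

Effective surcharge at the founding depth q = γ·D_f = 16.1 × 1.7 = 27.37 kPa.
q_ult = c·N_c·s_c + q·N_q + 0.5·γ·B·N_γ·s_γ
     = 12 × 18 × 1.14 + 27.37 × 8.66 + 0.5 × 16.1 × 4.1 × 4.82 × 0.86
     = 246.24 + 237.02 + 136.81 = 620.08 kPa.
Gross allowable pressure q_all = 620.08 / 2.5 = 248.03 kPa.
Footing area = 23.247 m², so allowable column load = 248.03 × 23.247 = 5766 kN.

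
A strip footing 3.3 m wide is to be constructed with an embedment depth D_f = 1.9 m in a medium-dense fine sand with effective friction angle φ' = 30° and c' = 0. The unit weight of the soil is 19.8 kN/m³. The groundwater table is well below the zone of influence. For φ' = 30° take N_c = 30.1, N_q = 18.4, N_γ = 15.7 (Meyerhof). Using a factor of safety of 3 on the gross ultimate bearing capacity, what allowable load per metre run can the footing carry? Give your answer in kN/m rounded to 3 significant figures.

q = γ·D_f = 19.8 × 1.9 = 37.62 kPa.
q·N_q = 37.62 × 18.4 = 692.21 kPa
0.5·γ·B·N_γ = 0.5 × 19.8 × 3.3 × 15.7 = 512.92 kPa
q_ult = 692.21 + 512.92 = 1205.1 kPa.
Gross allowable pressure q_all = 1205.1 / 3 = 401.71 kPa.
Allowable wall load = q_all × B = 401.71 × 3.3 = 1325.6 kN per metre run.

≈ 1330 kN/m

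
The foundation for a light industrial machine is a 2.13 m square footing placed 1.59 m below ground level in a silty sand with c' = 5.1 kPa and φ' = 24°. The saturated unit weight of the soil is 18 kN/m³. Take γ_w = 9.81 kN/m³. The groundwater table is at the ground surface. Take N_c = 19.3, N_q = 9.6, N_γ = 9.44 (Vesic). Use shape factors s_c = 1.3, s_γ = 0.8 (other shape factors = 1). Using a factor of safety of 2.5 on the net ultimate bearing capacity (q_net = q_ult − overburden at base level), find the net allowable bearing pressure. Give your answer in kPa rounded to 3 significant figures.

q_all(net) ≈ 122 kPa

With the water table at the surface the whole profile is submerged: γ' = 18 − 9.81 = 8.19 kN/m³, so q = γ'·D_f = 13.022 kPa; the same γ' applies in the ½γBN_γ term.
q_ult = c·N_c·s_c + q·N_q + 0.5·γ·B·N_γ·s_γ
     = 5.1 × 19.3 × 1.3 + 13.022 × 9.6 + 0.5 × 8.19 × 2.13 × 9.44 × 0.8
     = 127.96 + 125.01 + 65.871 = 318.84 kPa.
q_net = 318.84 − 13.022 = 305.82 kPa.
q_all(net) = 305.82 / 2.5 = 122.33 kPa.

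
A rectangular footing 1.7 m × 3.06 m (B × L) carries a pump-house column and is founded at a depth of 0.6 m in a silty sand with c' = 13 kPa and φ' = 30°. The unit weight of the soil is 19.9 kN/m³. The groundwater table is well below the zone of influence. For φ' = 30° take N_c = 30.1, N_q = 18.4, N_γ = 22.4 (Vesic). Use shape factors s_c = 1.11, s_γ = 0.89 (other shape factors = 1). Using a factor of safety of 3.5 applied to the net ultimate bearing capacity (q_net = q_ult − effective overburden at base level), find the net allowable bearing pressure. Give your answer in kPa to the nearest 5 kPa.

q = γ·D_f = 19.9 × 0.6 = 11.94 kPa.
c·N_c·s_c = 13 × 30.1 × 1.11 = 434.34 kPa
q·N_q = 11.94 × 18.4 = 219.7 kPa
0.5·γ·B·N_γ·s_γ = 0.5 × 19.9 × 1.7 × 22.4 × 0.89 = 337.22 kPa
q_ult = 434.34 + 219.7 + 337.22 = 991.26 kPa.
Net ultimate: q_net = 991.26 − 11.94 = 979.32 kPa.
q_all(net) = 979.32 / 3.5 = 279.8 kPa.

q_all(net) ≈ 280 kPa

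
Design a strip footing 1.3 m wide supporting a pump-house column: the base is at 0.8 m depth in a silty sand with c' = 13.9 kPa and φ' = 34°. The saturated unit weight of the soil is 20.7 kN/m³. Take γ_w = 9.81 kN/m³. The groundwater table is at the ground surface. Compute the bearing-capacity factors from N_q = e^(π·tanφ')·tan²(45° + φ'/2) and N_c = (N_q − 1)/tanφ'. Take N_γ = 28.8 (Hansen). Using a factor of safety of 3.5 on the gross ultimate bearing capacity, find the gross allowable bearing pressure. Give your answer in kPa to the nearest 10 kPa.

N_q = e^(π·tan34°)·tan²(62°) = 29.44; N_c = (N_q − 1)/tanφ' = 42.16.
Water table at ground surface, so effective unit weight γ' = 20.7 − 9.81 = 10.89 kN/m³ is used throughout; overburden q = 10.89 × 0.8 = 8.712 kPa; the same γ' applies in the ½γBN_γ term.
Cohesion term c·N_c = 13.9 × 42.164 = 586.08 kPa; surcharge term q·N_q = 8.712 × 29.44 = 256.48 kPa; self-weight term 0.5·γ·B·N_γ = 0.5 × 10.89 × 1.3 × 28.8 = 203.86 kPa.
q_ult = 586.08 + 256.48 + 203.86 = 1046.4 kPa.
q_all = 1046.4 / 3.5 = 298.98 kPa.

q_all ≈ 300 kPa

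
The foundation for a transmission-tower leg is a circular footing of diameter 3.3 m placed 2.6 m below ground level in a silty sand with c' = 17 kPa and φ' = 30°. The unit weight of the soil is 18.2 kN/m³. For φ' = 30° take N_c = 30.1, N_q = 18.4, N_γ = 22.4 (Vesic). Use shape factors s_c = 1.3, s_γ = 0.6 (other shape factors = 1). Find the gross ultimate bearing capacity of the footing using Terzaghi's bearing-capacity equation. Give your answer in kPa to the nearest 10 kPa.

Effective surcharge at the founding depth q = γ·D_f = 18.2 × 2.6 = 47.32 kPa.
q_ult = c·N_c·s_c + q·N_q + 0.5·γ·B·N_γ·s_γ
     = 17 × 30.1 × 1.3 + 47.32 × 18.4 + 0.5 × 18.2 × 3.3 × 22.4 × 0.6
     = 665.21 + 870.69 + 403.6 = 1939.5 kPa.

q_ult ≈ 1940 kPa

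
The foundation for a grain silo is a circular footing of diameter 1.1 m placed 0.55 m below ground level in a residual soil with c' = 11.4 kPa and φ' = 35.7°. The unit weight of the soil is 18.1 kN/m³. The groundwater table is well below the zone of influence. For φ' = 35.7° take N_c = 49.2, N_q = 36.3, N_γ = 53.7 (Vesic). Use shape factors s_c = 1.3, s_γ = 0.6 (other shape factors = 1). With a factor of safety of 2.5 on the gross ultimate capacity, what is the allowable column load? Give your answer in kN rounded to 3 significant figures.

q = γ·D_f = 18.1 × 0.55 = 9.955 kPa.
c·N_c·s_c = 11.4 × 49.2 × 1.3 = 729.14 kPa
q·N_q = 9.955 × 36.3 = 361.37 kPa
0.5·γ·B·N_γ·s_γ = 0.5 × 18.1 × 1.1 × 53.7 × 0.6 = 320.75 kPa
q_ult = 729.14 + 361.37 + 320.75 = 1411.3 kPa.
Gross allowable pressure q_all = 1411.3 / 2.5 = 564.5 kPa.
Footing area = 0.9503 m², so allowable column load = 564.5 × 0.9503 = 536.45 kN.

P_all ≈ 536 kN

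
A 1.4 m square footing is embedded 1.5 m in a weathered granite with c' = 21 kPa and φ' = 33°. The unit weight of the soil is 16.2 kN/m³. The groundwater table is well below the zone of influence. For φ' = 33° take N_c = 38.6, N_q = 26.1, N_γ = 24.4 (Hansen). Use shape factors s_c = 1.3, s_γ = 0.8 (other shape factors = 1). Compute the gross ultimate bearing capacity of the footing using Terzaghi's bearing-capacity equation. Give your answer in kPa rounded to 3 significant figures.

Effective surcharge at the founding depth q = γ·D_f = 16.2 × 1.5 = 24.3 kPa.
q_ult = c·N_c·s_c + q·N_q + 0.5·γ·B·N_γ·s_γ
     = 21 × 38.6 × 1.3 + 24.3 × 26.1 + 0.5 × 16.2 × 1.4 × 24.4 × 0.8
     = 1053.8 + 634.23 + 221.36 = 1909.4 kPa.

q_ult ≈ 1910 kPa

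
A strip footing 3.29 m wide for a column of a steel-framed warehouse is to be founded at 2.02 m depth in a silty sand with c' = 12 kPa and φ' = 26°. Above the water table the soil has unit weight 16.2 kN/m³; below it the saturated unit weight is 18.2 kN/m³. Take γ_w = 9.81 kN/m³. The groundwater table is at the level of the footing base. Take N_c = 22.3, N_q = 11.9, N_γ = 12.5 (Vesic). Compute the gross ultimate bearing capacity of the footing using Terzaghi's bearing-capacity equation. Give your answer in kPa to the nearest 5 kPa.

Overburden at base level: q = 16.2 × 2.02 = 32.724 kPa.
Below the base the soil is submerged, so the ½γBN_γ term uses γ' = 18.2 − 9.81 = 8.39 kN/m³.
Cohesion term c·N_c = 12 × 22.3 = 267.6 kPa; surcharge term q·N_q = 32.724 × 11.9 = 389.42 kPa; self-weight term 0.5·γ·B·N_γ = 0.5 × 8.39 × 3.29 × 12.5 = 172.52 kPa.
q_ult = 267.6 + 389.42 + 172.52 = 829.53 kPa.

q_ult ≈ 830 kPa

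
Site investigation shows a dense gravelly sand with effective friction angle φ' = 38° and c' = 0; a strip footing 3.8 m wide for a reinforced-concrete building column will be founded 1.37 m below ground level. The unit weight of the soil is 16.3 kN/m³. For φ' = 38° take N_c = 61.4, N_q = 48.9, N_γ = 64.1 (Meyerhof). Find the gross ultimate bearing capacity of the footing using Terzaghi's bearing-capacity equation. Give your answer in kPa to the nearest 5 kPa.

q_ult ≈ 3075 kPa

Overburden at base level: q = 16.3 × 1.37 = 22.331 kPa.
Surcharge term q·N_q = 22.331 × 48.9 = 1092 kPa; self-weight term 0.5·γ·B·N_γ = 0.5 × 16.3 × 3.8 × 64.1 = 1985.2 kPa.
q_ult = 1092 + 1985.2 = 3077.2 kPa.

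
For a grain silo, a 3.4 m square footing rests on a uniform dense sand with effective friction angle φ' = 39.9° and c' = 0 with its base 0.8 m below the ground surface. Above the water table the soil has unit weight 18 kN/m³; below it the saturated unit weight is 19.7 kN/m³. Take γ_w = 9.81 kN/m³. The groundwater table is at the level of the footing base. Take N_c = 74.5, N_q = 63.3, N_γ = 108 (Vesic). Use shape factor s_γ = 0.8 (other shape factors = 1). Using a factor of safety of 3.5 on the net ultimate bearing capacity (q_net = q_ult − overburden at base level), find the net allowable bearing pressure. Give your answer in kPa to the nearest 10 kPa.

q_all(net) ≈ 670 kPa

Overburden at base level: q = 18 × 0.8 = 14.4 kPa.
Below the base the soil is submerged, so the ½γBN_γ term uses γ' = 19.7 − 9.81 = 9.89 kN/m³.
Surcharge term q·N_q = 14.4 × 63.3 = 911.52 kPa; self-weight term 0.5·γ·B·N_γ·s_γ = 0.5 × 9.89 × 3.4 × 108 × 0.8 = 1452.6 kPa.
q_ult = 911.52 + 1452.6 = 2364.2 kPa.
q_net = 2364.2 − 14.4 = 2349.8 kPa.
q_all(net) = 2349.8 / 3.5 = 671.36 kPa.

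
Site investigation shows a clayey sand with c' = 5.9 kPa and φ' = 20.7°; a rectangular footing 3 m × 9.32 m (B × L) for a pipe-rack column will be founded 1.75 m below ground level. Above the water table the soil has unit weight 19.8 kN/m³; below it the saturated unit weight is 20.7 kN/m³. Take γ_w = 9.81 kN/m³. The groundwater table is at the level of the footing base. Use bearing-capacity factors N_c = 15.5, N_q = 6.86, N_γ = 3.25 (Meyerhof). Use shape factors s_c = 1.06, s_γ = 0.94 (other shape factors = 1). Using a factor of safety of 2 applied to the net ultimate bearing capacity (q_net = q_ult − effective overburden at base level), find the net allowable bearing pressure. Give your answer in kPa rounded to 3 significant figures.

q_all(net) ≈ 175 kPa

Effective surcharge at the founding depth q = γ·D_f = 19.8 × 1.75 = 34.65 kPa.
The water table coincides with the base, so in the self-weight term γ → γ' = 10.89 kN/m³.
q_ult = c·N_c·s_c + q·N_q + 0.5·γ·B·N_γ·s_γ
     = 5.9 × 15.5 × 1.06 + 34.65 × 6.86 + 0.5 × 10.89 × 3 × 3.25 × 0.94
     = 96.937 + 237.7 + 49.903 = 384.54 kPa.
Net ultimate: q_net = 384.54 − 34.65 = 349.89 kPa.
q_all(net) = 349.89 / 2 = 174.94 kPa.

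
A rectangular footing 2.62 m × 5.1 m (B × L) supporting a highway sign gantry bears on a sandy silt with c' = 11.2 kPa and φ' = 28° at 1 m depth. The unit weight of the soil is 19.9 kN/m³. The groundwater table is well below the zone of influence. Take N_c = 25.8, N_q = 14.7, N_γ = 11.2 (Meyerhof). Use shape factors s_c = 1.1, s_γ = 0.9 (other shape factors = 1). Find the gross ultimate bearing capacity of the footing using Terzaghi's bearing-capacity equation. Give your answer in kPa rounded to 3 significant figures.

q_ult ≈ 873 kPa

Overburden at base level: q = 19.9 × 1 = 19.9 kPa.
Cohesion term c·N_c·s_c = 11.2 × 25.8 × 1.1 = 317.86 kPa; surcharge term q·N_q = 19.9 × 14.7 = 292.53 kPa; self-weight term 0.5·γ·B·N_γ·s_γ = 0.5 × 19.9 × 2.62 × 11.2 × 0.9 = 262.78 kPa.
q_ult = 317.86 + 292.53 + 262.78 = 873.16 kPa.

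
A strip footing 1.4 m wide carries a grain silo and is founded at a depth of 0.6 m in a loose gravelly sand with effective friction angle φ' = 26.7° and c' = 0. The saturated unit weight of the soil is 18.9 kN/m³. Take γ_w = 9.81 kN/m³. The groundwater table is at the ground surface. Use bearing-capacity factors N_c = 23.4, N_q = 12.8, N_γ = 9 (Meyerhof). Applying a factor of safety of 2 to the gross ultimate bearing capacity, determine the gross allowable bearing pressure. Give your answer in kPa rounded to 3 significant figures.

γ' = 18.9 − 9.81 = 9.09 kN/m³ (submerged throughout). q = 9.09 × 0.6 = 5.454 kPa; the same γ' applies in the ½γBN_γ term.
q·N_q = 5.454 × 12.8 = 69.811 kPa
0.5·γ·B·N_γ = 0.5 × 9.09 × 1.4 × 9 = 57.267 kPa
q_ult = 69.811 + 57.267 = 127.08 kPa.
q_all = q_ult / FS = 127.08 / 2 = 63.539 kPa.

q_all ≈ 63.5 kPa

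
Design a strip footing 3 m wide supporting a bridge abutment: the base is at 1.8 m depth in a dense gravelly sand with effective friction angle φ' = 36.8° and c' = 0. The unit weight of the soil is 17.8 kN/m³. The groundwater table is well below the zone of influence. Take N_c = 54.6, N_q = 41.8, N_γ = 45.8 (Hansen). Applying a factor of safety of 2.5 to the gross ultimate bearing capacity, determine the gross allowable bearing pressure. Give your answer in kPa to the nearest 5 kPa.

q = γ·D_f = 17.8 × 1.8 = 32.04 kPa.
q·N_q = 32.04 × 41.8 = 1339.3 kPa
0.5·γ·B·N_γ = 0.5 × 17.8 × 3 × 45.8 = 1222.9 kPa
q_ult = 1339.3 + 1222.9 = 2562.1 kPa.
q_all = q_ult / FS = 2562.1 / 2.5 = 1024.9 kPa.

q_all ≈ 1025 kPa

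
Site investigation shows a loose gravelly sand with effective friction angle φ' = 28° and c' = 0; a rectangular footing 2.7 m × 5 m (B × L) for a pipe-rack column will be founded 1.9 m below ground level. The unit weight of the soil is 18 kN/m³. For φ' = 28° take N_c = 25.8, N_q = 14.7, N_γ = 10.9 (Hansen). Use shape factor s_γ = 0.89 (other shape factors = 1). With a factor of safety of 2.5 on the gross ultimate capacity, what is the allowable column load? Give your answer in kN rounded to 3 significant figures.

Effective surcharge at the founding depth q = γ·D_f = 18 × 1.9 = 34.2 kPa.
q_ult = q·N_q + 0.5·γ·B·N_γ·s_γ
     = 34.2 × 14.7 + 0.5 × 18 × 2.7 × 10.9 × 0.89
     = 502.74 + 235.73 = 738.47 kPa.
Gross allowable pressure q_all = 738.47 / 2.5 = 295.39 kPa.
Footing area = 13.5 m², so allowable column load = 295.39 × 13.5 = 3987.8 kN.

P_all ≈ 3990 kN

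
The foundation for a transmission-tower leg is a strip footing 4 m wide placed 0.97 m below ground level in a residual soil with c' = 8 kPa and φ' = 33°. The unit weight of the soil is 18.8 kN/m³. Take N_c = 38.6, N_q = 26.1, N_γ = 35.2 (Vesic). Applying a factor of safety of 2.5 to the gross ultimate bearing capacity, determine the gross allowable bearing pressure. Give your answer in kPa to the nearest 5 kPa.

q_all ≈ 845 kPa

q = γ·D_f = 18.8 × 0.97 = 18.236 kPa.
c·N_c = 8 × 38.6 = 308.8 kPa
q·N_q = 18.236 × 26.1 = 475.96 kPa
0.5·γ·B·N_γ = 0.5 × 18.8 × 4 × 35.2 = 1323.5 kPa
q_ult = 308.8 + 475.96 + 1323.5 = 2108.3 kPa.
q_all = q_ult / FS = 2108.3 / 2.5 = 843.31 kPa.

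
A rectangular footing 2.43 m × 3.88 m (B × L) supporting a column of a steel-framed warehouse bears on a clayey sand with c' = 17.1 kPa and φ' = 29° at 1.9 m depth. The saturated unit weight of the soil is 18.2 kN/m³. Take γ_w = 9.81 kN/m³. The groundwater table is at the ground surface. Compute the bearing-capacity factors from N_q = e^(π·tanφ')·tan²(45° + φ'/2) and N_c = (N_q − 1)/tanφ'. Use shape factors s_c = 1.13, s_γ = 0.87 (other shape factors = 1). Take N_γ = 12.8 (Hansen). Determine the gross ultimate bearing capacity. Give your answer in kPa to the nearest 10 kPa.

tan29° = 0.5543, so N_q = e^(π×0.5543)·tan²(59.5°) = 5.705 × 2.882 = 16.44.
N_c = (16.44 − 1)/tan29° = 27.86.
Water table at ground surface, so effective unit weight γ' = 18.2 − 9.81 = 8.39 kN/m³ is used throughout; overburden q = 8.39 × 1.9 = 15.941 kPa; the same γ' applies in the ½γBN_γ term.
Cohesion term c·N_c·s_c = 17.1 × 27.86 × 1.13 = 538.35 kPa; surcharge term q·N_q = 15.941 × 16.443 = 262.12 kPa; self-weight term 0.5·γ·B·N_γ·s_γ = 0.5 × 8.39 × 2.43 × 12.8 × 0.87 = 113.52 kPa.
q_ult = 538.35 + 262.12 + 113.52 = 913.99 kPa.

q_ult ≈ 910 kPa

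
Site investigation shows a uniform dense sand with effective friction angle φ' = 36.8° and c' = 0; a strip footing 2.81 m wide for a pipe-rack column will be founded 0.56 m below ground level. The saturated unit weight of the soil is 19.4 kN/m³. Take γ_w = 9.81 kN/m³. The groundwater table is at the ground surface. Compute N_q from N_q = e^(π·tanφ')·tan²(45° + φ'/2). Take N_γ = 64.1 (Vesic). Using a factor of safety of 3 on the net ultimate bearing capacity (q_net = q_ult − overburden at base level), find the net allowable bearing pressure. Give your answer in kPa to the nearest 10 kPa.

N_q = e^(π·tan36.8°)·tan²(63.4°) = 41.82.
With the water table at the surface the whole profile is submerged: γ' = 19.4 − 9.81 = 9.59 kN/m³, so q = γ'·D_f = 5.3704 kPa; the same γ' applies in the ½γBN_γ term.
q_ult = q·N_q + 0.5·γ·B·N_γ
     = 5.3704 × 41.823 + 0.5 × 9.59 × 2.81 × 64.1
     = 224.61 + 863.68 = 1088.3 kPa.
q_net = 1088.3 − 5.3704 = 1082.9 kPa.
q_all(net) = 1082.9 / 3 = 360.97 kPa.

q_all(net) ≈ 360 kPa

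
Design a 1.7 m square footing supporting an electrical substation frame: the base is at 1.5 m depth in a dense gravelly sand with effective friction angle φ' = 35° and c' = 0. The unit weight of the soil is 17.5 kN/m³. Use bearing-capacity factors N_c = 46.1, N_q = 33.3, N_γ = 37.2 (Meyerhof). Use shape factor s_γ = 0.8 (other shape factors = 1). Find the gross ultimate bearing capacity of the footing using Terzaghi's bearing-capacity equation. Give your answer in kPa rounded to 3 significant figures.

q_ult ≈ 1320 kPa

Overburden at base level: q = 17.5 × 1.5 = 26.25 kPa.
Surcharge term q·N_q = 26.25 × 33.3 = 874.12 kPa; self-weight term 0.5·γ·B·N_γ·s_γ = 0.5 × 17.5 × 1.7 × 37.2 × 0.8 = 442.68 kPa.
q_ult = 874.12 + 442.68 = 1316.8 kPa.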